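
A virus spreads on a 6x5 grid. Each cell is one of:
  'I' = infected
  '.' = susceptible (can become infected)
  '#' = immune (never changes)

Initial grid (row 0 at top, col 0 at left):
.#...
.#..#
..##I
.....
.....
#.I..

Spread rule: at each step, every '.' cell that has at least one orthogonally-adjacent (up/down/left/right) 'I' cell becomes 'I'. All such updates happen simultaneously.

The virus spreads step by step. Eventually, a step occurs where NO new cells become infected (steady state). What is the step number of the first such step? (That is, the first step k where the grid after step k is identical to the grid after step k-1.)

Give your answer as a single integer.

Answer: 8

Derivation:
Step 0 (initial): 2 infected
Step 1: +4 new -> 6 infected
Step 2: +6 new -> 12 infected
Step 3: +2 new -> 14 infected
Step 4: +2 new -> 16 infected
Step 5: +1 new -> 17 infected
Step 6: +1 new -> 18 infected
Step 7: +1 new -> 19 infected
Step 8: +0 new -> 19 infected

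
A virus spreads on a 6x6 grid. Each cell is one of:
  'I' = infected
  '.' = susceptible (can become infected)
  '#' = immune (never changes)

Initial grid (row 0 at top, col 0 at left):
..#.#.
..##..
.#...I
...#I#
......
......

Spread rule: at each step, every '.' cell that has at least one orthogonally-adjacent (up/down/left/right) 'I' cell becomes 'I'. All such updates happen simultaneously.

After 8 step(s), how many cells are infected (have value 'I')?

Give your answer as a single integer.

Answer: 25

Derivation:
Step 0 (initial): 2 infected
Step 1: +3 new -> 5 infected
Step 2: +6 new -> 11 infected
Step 3: +4 new -> 15 infected
Step 4: +3 new -> 18 infected
Step 5: +3 new -> 21 infected
Step 6: +2 new -> 23 infected
Step 7: +1 new -> 24 infected
Step 8: +1 new -> 25 infected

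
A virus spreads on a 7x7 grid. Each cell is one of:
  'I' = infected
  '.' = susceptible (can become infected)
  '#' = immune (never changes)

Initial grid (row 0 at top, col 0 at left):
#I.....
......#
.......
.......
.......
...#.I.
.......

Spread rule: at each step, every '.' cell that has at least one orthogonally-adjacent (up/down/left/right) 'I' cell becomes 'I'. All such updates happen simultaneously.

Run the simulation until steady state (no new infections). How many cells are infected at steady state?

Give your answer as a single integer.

Step 0 (initial): 2 infected
Step 1: +6 new -> 8 infected
Step 2: +9 new -> 17 infected
Step 3: +10 new -> 27 infected
Step 4: +12 new -> 39 infected
Step 5: +5 new -> 44 infected
Step 6: +2 new -> 46 infected
Step 7: +0 new -> 46 infected

Answer: 46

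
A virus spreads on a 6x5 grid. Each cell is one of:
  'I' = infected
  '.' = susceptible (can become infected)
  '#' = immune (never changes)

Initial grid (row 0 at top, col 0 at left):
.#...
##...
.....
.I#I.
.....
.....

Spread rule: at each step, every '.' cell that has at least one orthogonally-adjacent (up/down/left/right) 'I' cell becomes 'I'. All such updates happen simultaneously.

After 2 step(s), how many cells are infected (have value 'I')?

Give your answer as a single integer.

Answer: 17

Derivation:
Step 0 (initial): 2 infected
Step 1: +6 new -> 8 infected
Step 2: +9 new -> 17 infected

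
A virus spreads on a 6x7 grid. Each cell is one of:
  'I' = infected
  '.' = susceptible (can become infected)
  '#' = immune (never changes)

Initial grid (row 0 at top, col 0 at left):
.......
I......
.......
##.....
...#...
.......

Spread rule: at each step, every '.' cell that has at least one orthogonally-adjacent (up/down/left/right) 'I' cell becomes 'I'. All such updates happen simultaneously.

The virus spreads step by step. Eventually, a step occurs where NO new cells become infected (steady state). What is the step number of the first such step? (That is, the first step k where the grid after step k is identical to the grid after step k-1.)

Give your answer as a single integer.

Answer: 11

Derivation:
Step 0 (initial): 1 infected
Step 1: +3 new -> 4 infected
Step 2: +3 new -> 7 infected
Step 3: +3 new -> 10 infected
Step 4: +4 new -> 14 infected
Step 5: +5 new -> 19 infected
Step 6: +6 new -> 25 infected
Step 7: +7 new -> 32 infected
Step 8: +4 new -> 36 infected
Step 9: +2 new -> 38 infected
Step 10: +1 new -> 39 infected
Step 11: +0 new -> 39 infected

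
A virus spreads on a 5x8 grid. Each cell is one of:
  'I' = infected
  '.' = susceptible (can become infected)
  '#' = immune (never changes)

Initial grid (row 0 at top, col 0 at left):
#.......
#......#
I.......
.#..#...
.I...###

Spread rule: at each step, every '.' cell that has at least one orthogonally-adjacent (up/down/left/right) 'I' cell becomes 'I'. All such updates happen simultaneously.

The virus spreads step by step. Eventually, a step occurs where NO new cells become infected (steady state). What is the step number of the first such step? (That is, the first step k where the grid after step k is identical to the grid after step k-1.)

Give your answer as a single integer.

Step 0 (initial): 2 infected
Step 1: +4 new -> 6 infected
Step 2: +4 new -> 10 infected
Step 3: +5 new -> 15 infected
Step 4: +3 new -> 18 infected
Step 5: +3 new -> 21 infected
Step 6: +4 new -> 25 infected
Step 7: +4 new -> 29 infected
Step 8: +2 new -> 31 infected
Step 9: +1 new -> 32 infected
Step 10: +0 new -> 32 infected

Answer: 10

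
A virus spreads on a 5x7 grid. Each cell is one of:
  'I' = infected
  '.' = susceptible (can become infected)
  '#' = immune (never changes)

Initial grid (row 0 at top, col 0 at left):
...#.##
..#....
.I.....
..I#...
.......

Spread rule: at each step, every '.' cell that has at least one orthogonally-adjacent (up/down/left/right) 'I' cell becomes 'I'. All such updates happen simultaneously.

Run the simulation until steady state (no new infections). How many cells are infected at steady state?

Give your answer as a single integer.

Step 0 (initial): 2 infected
Step 1: +5 new -> 7 infected
Step 2: +6 new -> 13 infected
Step 3: +6 new -> 19 infected
Step 4: +4 new -> 23 infected
Step 5: +5 new -> 28 infected
Step 6: +2 new -> 30 infected
Step 7: +0 new -> 30 infected

Answer: 30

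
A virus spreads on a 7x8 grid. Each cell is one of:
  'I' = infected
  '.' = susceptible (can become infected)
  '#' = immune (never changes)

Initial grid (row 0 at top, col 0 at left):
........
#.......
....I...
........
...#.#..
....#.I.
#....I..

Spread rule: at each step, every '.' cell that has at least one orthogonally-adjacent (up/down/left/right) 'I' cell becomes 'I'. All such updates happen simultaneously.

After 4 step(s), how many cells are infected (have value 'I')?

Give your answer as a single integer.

Step 0 (initial): 3 infected
Step 1: +9 new -> 12 infected
Step 2: +12 new -> 24 infected
Step 3: +10 new -> 34 infected
Step 4: +9 new -> 43 infected

Answer: 43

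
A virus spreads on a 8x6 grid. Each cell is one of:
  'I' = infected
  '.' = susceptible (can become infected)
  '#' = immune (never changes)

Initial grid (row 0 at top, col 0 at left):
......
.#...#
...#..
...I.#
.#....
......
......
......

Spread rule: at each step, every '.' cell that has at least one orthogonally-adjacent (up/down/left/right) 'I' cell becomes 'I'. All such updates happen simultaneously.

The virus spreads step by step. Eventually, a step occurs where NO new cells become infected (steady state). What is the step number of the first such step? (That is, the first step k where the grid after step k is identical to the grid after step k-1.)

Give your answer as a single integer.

Answer: 8

Derivation:
Step 0 (initial): 1 infected
Step 1: +3 new -> 4 infected
Step 2: +6 new -> 10 infected
Step 3: +9 new -> 19 infected
Step 4: +10 new -> 29 infected
Step 5: +9 new -> 38 infected
Step 6: +4 new -> 42 infected
Step 7: +1 new -> 43 infected
Step 8: +0 new -> 43 infected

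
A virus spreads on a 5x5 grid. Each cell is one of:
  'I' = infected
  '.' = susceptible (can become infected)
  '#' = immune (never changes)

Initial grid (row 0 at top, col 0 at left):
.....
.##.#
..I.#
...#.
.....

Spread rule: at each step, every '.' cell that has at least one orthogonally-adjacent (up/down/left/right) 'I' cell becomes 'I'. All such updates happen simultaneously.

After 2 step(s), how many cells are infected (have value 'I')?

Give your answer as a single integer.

Step 0 (initial): 1 infected
Step 1: +3 new -> 4 infected
Step 2: +4 new -> 8 infected

Answer: 8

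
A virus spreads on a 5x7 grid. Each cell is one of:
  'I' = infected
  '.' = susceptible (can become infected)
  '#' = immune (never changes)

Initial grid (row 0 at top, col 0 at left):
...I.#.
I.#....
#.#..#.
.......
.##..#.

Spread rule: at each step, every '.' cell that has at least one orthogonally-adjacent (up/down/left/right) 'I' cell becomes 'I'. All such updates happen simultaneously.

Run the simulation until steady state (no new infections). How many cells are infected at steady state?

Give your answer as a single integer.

Answer: 27

Derivation:
Step 0 (initial): 2 infected
Step 1: +5 new -> 7 infected
Step 2: +4 new -> 11 infected
Step 3: +4 new -> 15 infected
Step 4: +5 new -> 20 infected
Step 5: +5 new -> 25 infected
Step 6: +1 new -> 26 infected
Step 7: +1 new -> 27 infected
Step 8: +0 new -> 27 infected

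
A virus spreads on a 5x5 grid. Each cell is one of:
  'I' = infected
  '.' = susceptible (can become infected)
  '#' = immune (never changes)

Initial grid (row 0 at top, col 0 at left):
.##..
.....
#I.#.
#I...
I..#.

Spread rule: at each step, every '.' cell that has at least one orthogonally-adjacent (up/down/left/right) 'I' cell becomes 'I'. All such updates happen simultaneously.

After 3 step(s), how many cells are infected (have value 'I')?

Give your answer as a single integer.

Step 0 (initial): 3 infected
Step 1: +4 new -> 7 infected
Step 2: +4 new -> 11 infected
Step 3: +3 new -> 14 infected

Answer: 14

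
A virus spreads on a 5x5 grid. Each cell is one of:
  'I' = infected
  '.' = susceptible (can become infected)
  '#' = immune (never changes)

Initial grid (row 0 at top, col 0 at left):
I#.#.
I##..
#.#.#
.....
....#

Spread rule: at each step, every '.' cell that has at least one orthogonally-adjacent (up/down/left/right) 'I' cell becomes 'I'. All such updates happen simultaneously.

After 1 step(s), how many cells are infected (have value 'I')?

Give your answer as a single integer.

Step 0 (initial): 2 infected
Step 1: +0 new -> 2 infected

Answer: 2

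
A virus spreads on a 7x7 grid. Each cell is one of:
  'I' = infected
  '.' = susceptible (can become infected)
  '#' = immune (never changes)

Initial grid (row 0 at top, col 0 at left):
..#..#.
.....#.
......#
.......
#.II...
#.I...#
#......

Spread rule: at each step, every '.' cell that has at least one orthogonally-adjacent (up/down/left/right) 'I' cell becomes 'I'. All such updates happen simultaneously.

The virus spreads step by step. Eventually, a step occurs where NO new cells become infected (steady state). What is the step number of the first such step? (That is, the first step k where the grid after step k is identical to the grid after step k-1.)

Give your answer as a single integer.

Answer: 7

Derivation:
Step 0 (initial): 3 infected
Step 1: +7 new -> 10 infected
Step 2: +8 new -> 18 infected
Step 3: +9 new -> 27 infected
Step 4: +7 new -> 34 infected
Step 5: +4 new -> 38 infected
Step 6: +1 new -> 39 infected
Step 7: +0 new -> 39 infected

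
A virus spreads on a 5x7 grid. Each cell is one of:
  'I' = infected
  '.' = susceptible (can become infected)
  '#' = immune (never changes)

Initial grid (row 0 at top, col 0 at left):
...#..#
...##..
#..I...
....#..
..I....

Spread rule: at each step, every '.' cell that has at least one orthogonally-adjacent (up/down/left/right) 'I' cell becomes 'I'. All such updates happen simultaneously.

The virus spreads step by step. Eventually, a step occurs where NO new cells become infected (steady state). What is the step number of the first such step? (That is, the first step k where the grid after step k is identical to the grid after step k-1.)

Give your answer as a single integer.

Step 0 (initial): 2 infected
Step 1: +6 new -> 8 infected
Step 2: +6 new -> 14 infected
Step 3: +7 new -> 21 infected
Step 4: +6 new -> 27 infected
Step 5: +2 new -> 29 infected
Step 6: +0 new -> 29 infected

Answer: 6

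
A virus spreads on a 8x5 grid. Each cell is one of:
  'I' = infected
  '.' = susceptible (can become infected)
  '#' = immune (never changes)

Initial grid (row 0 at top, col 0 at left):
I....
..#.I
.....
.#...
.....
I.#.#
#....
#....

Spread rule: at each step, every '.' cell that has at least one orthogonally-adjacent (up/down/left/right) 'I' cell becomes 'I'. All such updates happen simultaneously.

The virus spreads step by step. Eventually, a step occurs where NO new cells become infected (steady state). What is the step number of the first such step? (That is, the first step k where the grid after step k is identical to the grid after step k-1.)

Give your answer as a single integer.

Answer: 7

Derivation:
Step 0 (initial): 3 infected
Step 1: +7 new -> 10 infected
Step 2: +9 new -> 19 infected
Step 3: +7 new -> 26 infected
Step 4: +4 new -> 30 infected
Step 5: +3 new -> 33 infected
Step 6: +1 new -> 34 infected
Step 7: +0 new -> 34 infected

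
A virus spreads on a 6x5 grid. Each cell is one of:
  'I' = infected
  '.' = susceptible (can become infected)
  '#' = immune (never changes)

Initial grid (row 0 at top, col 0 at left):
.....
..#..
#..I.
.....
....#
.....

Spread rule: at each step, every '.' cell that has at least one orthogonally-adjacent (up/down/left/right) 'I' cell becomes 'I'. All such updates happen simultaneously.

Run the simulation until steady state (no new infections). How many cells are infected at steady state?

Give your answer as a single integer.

Step 0 (initial): 1 infected
Step 1: +4 new -> 5 infected
Step 2: +6 new -> 11 infected
Step 3: +6 new -> 17 infected
Step 4: +6 new -> 23 infected
Step 5: +3 new -> 26 infected
Step 6: +1 new -> 27 infected
Step 7: +0 new -> 27 infected

Answer: 27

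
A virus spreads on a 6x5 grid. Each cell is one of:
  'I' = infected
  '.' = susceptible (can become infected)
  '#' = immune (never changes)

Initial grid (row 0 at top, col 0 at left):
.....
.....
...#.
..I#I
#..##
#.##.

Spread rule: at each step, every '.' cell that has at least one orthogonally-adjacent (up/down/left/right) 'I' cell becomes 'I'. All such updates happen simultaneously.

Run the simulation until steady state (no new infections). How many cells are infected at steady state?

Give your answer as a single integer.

Answer: 21

Derivation:
Step 0 (initial): 2 infected
Step 1: +4 new -> 6 infected
Step 2: +5 new -> 11 infected
Step 3: +6 new -> 17 infected
Step 4: +3 new -> 20 infected
Step 5: +1 new -> 21 infected
Step 6: +0 new -> 21 infected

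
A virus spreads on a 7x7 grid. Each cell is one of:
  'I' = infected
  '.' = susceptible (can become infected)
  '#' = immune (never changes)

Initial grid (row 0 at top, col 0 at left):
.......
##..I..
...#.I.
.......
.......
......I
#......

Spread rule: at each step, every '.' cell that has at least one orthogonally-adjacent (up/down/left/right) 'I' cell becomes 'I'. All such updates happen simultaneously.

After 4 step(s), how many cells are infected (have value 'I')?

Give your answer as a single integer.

Step 0 (initial): 3 infected
Step 1: +9 new -> 12 infected
Step 2: +9 new -> 21 infected
Step 3: +7 new -> 28 infected
Step 4: +6 new -> 34 infected

Answer: 34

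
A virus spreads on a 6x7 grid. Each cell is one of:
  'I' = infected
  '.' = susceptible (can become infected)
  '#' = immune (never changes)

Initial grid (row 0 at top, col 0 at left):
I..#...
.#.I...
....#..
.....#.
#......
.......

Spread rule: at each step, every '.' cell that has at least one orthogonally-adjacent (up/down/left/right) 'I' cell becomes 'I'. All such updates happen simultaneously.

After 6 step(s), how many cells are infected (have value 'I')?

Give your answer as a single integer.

Answer: 35

Derivation:
Step 0 (initial): 2 infected
Step 1: +5 new -> 7 infected
Step 2: +6 new -> 13 infected
Step 3: +8 new -> 21 infected
Step 4: +6 new -> 27 infected
Step 5: +5 new -> 32 infected
Step 6: +3 new -> 35 infected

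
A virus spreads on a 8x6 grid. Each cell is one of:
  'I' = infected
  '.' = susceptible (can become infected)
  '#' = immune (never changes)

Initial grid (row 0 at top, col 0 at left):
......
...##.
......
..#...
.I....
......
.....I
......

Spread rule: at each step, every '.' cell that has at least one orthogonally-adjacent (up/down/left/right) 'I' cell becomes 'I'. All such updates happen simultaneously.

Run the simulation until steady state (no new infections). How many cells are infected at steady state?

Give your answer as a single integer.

Step 0 (initial): 2 infected
Step 1: +7 new -> 9 infected
Step 2: +10 new -> 19 infected
Step 3: +11 new -> 30 infected
Step 4: +8 new -> 38 infected
Step 5: +4 new -> 42 infected
Step 6: +2 new -> 44 infected
Step 7: +1 new -> 45 infected
Step 8: +0 new -> 45 infected

Answer: 45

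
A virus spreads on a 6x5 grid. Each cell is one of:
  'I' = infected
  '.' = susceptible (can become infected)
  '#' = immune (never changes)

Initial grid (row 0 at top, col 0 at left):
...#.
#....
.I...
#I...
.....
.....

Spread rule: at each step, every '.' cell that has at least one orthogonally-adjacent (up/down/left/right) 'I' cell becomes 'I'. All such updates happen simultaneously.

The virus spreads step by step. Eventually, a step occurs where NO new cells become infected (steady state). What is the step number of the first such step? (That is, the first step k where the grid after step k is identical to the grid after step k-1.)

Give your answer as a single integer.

Answer: 6

Derivation:
Step 0 (initial): 2 infected
Step 1: +5 new -> 7 infected
Step 2: +7 new -> 14 infected
Step 3: +8 new -> 22 infected
Step 4: +3 new -> 25 infected
Step 5: +2 new -> 27 infected
Step 6: +0 new -> 27 infected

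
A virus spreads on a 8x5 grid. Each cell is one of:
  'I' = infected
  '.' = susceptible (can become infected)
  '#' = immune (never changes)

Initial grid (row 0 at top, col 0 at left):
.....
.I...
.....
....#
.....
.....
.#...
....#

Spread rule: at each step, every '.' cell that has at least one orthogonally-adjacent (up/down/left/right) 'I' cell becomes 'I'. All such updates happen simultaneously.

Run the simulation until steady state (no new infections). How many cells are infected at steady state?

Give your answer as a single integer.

Answer: 37

Derivation:
Step 0 (initial): 1 infected
Step 1: +4 new -> 5 infected
Step 2: +6 new -> 11 infected
Step 3: +6 new -> 17 infected
Step 4: +6 new -> 23 infected
Step 5: +3 new -> 26 infected
Step 6: +4 new -> 30 infected
Step 7: +4 new -> 34 infected
Step 8: +3 new -> 37 infected
Step 9: +0 new -> 37 infected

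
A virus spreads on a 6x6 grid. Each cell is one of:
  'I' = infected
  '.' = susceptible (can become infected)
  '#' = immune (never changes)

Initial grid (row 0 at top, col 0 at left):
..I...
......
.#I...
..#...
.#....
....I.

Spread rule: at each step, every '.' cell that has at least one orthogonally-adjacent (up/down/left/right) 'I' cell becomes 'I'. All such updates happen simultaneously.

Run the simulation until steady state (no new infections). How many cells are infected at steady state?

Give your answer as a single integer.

Step 0 (initial): 3 infected
Step 1: +7 new -> 10 infected
Step 2: +10 new -> 20 infected
Step 3: +7 new -> 27 infected
Step 4: +3 new -> 30 infected
Step 5: +2 new -> 32 infected
Step 6: +1 new -> 33 infected
Step 7: +0 new -> 33 infected

Answer: 33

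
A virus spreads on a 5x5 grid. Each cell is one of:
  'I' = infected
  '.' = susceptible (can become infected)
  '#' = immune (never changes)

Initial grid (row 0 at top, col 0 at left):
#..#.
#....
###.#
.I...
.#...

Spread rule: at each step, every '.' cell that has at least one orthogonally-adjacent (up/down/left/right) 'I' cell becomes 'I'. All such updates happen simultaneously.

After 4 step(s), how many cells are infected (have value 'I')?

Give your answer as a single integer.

Answer: 11

Derivation:
Step 0 (initial): 1 infected
Step 1: +2 new -> 3 infected
Step 2: +3 new -> 6 infected
Step 3: +3 new -> 9 infected
Step 4: +2 new -> 11 infected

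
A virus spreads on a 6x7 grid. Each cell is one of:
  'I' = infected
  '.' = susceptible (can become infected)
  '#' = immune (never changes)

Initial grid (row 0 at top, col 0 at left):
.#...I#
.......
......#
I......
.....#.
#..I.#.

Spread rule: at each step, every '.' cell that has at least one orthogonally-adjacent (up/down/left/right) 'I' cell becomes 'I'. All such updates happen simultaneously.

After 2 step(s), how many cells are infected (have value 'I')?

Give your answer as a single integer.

Step 0 (initial): 3 infected
Step 1: +8 new -> 11 infected
Step 2: +12 new -> 23 infected

Answer: 23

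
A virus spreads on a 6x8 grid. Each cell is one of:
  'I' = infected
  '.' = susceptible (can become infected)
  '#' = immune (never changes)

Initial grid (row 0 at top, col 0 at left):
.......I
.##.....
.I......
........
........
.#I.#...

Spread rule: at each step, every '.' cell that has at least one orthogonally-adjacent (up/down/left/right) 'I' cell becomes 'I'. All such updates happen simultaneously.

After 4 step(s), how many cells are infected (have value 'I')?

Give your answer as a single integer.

Answer: 38

Derivation:
Step 0 (initial): 3 infected
Step 1: +7 new -> 10 infected
Step 2: +9 new -> 19 infected
Step 3: +10 new -> 29 infected
Step 4: +9 new -> 38 infected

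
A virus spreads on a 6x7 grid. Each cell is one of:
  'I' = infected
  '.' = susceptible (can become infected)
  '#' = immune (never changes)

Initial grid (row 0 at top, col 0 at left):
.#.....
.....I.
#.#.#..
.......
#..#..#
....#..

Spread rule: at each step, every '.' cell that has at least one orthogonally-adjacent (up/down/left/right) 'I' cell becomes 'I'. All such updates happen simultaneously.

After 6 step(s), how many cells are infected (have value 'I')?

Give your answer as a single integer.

Answer: 28

Derivation:
Step 0 (initial): 1 infected
Step 1: +4 new -> 5 infected
Step 2: +5 new -> 10 infected
Step 3: +6 new -> 16 infected
Step 4: +5 new -> 21 infected
Step 5: +4 new -> 25 infected
Step 6: +3 new -> 28 infected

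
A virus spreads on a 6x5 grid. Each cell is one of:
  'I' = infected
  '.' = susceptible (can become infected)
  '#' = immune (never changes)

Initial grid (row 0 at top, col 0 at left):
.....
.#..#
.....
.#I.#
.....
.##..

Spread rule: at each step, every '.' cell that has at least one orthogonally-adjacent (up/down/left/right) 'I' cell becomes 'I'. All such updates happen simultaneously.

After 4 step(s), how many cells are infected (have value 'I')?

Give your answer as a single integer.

Answer: 22

Derivation:
Step 0 (initial): 1 infected
Step 1: +3 new -> 4 infected
Step 2: +5 new -> 9 infected
Step 3: +7 new -> 16 infected
Step 4: +6 new -> 22 infected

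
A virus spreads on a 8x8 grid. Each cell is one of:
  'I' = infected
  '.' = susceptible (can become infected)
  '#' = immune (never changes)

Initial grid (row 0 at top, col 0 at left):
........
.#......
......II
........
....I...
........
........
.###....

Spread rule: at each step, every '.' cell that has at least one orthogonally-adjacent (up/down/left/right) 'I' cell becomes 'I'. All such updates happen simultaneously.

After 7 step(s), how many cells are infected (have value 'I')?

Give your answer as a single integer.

Step 0 (initial): 3 infected
Step 1: +9 new -> 12 infected
Step 2: +12 new -> 24 infected
Step 3: +11 new -> 35 infected
Step 4: +10 new -> 45 infected
Step 5: +8 new -> 53 infected
Step 6: +3 new -> 56 infected
Step 7: +3 new -> 59 infected

Answer: 59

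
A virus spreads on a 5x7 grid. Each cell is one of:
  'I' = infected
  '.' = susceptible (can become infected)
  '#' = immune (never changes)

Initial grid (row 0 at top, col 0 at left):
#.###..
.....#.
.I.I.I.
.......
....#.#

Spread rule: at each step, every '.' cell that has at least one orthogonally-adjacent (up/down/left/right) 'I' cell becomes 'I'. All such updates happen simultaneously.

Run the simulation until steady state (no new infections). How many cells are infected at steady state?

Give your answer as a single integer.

Answer: 28

Derivation:
Step 0 (initial): 3 infected
Step 1: +9 new -> 12 infected
Step 2: +12 new -> 24 infected
Step 3: +3 new -> 27 infected
Step 4: +1 new -> 28 infected
Step 5: +0 new -> 28 infected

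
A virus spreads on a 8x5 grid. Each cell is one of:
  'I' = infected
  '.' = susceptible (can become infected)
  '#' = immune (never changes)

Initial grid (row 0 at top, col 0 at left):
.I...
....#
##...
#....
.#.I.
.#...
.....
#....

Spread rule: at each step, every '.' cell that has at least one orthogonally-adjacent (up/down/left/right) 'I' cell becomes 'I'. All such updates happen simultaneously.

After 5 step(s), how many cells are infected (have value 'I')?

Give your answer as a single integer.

Answer: 31

Derivation:
Step 0 (initial): 2 infected
Step 1: +7 new -> 9 infected
Step 2: +9 new -> 18 infected
Step 3: +8 new -> 26 infected
Step 4: +3 new -> 29 infected
Step 5: +2 new -> 31 infected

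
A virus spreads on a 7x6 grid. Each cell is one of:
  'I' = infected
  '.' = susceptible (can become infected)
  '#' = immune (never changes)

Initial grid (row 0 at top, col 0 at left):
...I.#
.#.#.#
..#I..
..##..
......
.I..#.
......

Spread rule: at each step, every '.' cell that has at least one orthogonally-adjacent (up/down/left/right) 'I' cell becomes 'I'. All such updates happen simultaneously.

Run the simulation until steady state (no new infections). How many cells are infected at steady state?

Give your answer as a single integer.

Step 0 (initial): 3 infected
Step 1: +7 new -> 10 infected
Step 2: +11 new -> 21 infected
Step 3: +7 new -> 28 infected
Step 4: +4 new -> 32 infected
Step 5: +2 new -> 34 infected
Step 6: +0 new -> 34 infected

Answer: 34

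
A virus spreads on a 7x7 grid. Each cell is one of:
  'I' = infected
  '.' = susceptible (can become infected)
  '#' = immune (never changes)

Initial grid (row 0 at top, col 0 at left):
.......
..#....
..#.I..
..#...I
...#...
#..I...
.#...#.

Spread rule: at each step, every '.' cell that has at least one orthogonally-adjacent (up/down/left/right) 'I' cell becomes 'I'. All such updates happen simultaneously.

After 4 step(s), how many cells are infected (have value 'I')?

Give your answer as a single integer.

Answer: 34

Derivation:
Step 0 (initial): 3 infected
Step 1: +10 new -> 13 infected
Step 2: +13 new -> 26 infected
Step 3: +5 new -> 31 infected
Step 4: +3 new -> 34 infected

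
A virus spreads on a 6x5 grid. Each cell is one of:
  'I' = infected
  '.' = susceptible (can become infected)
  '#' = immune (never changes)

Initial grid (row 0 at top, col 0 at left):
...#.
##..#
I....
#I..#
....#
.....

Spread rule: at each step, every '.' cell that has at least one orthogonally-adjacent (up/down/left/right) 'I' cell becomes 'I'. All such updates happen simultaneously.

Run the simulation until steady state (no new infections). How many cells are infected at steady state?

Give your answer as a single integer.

Step 0 (initial): 2 infected
Step 1: +3 new -> 5 infected
Step 2: +5 new -> 10 infected
Step 3: +5 new -> 15 infected
Step 4: +4 new -> 19 infected
Step 5: +2 new -> 21 infected
Step 6: +1 new -> 22 infected
Step 7: +0 new -> 22 infected

Answer: 22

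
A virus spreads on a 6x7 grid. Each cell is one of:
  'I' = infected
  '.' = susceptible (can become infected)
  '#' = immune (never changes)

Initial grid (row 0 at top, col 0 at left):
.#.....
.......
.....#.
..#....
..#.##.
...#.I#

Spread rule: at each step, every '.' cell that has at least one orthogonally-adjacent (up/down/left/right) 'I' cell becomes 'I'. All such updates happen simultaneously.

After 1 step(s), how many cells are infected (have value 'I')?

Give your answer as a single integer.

Answer: 2

Derivation:
Step 0 (initial): 1 infected
Step 1: +1 new -> 2 infected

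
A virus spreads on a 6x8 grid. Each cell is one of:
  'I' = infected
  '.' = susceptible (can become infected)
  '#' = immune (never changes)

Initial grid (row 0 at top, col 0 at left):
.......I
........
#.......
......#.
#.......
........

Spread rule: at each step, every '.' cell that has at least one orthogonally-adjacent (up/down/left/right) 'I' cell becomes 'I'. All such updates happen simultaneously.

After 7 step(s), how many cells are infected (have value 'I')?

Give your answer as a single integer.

Answer: 32

Derivation:
Step 0 (initial): 1 infected
Step 1: +2 new -> 3 infected
Step 2: +3 new -> 6 infected
Step 3: +4 new -> 10 infected
Step 4: +4 new -> 14 infected
Step 5: +6 new -> 20 infected
Step 6: +6 new -> 26 infected
Step 7: +6 new -> 32 infected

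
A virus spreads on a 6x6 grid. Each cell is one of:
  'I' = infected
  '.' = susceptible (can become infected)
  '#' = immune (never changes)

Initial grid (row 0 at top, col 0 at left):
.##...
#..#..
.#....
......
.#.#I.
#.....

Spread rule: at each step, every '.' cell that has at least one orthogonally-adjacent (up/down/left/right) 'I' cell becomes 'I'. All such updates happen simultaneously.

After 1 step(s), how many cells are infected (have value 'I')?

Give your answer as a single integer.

Answer: 4

Derivation:
Step 0 (initial): 1 infected
Step 1: +3 new -> 4 infected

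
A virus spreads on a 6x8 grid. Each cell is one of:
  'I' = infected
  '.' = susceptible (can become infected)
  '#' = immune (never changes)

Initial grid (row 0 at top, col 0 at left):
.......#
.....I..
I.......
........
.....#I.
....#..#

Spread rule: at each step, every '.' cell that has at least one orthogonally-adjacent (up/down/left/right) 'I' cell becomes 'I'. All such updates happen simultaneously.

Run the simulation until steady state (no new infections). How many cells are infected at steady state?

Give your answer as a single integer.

Step 0 (initial): 3 infected
Step 1: +10 new -> 13 infected
Step 2: +14 new -> 27 infected
Step 3: +9 new -> 36 infected
Step 4: +5 new -> 41 infected
Step 5: +2 new -> 43 infected
Step 6: +1 new -> 44 infected
Step 7: +0 new -> 44 infected

Answer: 44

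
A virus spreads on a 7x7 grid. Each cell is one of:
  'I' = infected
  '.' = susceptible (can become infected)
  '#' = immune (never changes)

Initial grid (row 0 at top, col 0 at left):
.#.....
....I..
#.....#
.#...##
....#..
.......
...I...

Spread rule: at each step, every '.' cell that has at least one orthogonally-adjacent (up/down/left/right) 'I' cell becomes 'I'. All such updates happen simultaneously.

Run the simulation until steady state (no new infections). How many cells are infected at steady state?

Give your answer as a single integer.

Answer: 42

Derivation:
Step 0 (initial): 2 infected
Step 1: +7 new -> 9 infected
Step 2: +12 new -> 21 infected
Step 3: +10 new -> 31 infected
Step 4: +7 new -> 38 infected
Step 5: +3 new -> 41 infected
Step 6: +1 new -> 42 infected
Step 7: +0 new -> 42 infected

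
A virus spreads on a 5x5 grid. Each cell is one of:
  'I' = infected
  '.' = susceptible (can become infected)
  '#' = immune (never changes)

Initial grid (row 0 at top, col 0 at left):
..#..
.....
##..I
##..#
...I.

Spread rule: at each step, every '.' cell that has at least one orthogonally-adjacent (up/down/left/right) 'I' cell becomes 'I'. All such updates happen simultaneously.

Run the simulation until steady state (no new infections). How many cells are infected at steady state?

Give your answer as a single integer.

Answer: 19

Derivation:
Step 0 (initial): 2 infected
Step 1: +5 new -> 7 infected
Step 2: +5 new -> 12 infected
Step 3: +3 new -> 15 infected
Step 4: +1 new -> 16 infected
Step 5: +2 new -> 18 infected
Step 6: +1 new -> 19 infected
Step 7: +0 new -> 19 infected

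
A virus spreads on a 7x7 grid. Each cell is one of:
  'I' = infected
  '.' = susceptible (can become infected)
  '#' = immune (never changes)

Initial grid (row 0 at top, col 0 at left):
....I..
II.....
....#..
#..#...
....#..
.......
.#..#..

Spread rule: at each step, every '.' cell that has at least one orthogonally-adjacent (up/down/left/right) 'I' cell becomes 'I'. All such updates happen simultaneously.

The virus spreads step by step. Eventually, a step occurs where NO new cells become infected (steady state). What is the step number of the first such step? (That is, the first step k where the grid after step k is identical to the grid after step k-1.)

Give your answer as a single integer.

Step 0 (initial): 3 infected
Step 1: +8 new -> 11 infected
Step 2: +6 new -> 17 infected
Step 3: +5 new -> 22 infected
Step 4: +5 new -> 27 infected
Step 5: +6 new -> 33 infected
Step 6: +5 new -> 38 infected
Step 7: +4 new -> 42 infected
Step 8: +1 new -> 43 infected
Step 9: +0 new -> 43 infected

Answer: 9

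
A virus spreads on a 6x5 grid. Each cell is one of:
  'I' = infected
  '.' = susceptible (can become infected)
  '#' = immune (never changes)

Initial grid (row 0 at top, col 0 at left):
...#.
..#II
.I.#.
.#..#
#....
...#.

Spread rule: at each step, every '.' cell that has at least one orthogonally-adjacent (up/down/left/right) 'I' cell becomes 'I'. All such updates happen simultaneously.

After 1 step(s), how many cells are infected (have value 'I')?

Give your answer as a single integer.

Step 0 (initial): 3 infected
Step 1: +5 new -> 8 infected

Answer: 8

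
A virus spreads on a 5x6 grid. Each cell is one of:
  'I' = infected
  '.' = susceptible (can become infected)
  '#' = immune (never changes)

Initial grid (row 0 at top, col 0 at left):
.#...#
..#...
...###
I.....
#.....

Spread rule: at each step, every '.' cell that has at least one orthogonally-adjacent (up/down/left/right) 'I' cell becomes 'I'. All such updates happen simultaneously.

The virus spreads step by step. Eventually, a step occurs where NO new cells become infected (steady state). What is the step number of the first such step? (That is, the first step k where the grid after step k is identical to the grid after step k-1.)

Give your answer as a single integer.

Answer: 7

Derivation:
Step 0 (initial): 1 infected
Step 1: +2 new -> 3 infected
Step 2: +4 new -> 7 infected
Step 3: +5 new -> 12 infected
Step 4: +2 new -> 14 infected
Step 5: +2 new -> 16 infected
Step 6: +1 new -> 17 infected
Step 7: +0 new -> 17 infected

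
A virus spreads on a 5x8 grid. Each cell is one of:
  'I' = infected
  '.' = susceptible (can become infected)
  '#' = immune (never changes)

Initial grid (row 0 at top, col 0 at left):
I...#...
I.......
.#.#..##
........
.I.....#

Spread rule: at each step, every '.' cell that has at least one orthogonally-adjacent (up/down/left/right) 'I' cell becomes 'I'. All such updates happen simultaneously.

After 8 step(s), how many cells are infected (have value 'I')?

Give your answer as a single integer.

Step 0 (initial): 3 infected
Step 1: +6 new -> 9 infected
Step 2: +5 new -> 14 infected
Step 3: +5 new -> 19 infected
Step 4: +3 new -> 22 infected
Step 5: +4 new -> 26 infected
Step 6: +4 new -> 30 infected
Step 7: +3 new -> 33 infected
Step 8: +1 new -> 34 infected

Answer: 34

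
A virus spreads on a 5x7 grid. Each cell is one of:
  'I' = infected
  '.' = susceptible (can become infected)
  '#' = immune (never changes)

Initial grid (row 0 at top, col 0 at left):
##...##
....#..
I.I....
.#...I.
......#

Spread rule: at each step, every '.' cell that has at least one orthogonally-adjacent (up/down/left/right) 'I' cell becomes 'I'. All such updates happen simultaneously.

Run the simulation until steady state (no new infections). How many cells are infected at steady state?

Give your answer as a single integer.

Answer: 28

Derivation:
Step 0 (initial): 3 infected
Step 1: +10 new -> 13 infected
Step 2: +10 new -> 23 infected
Step 3: +4 new -> 27 infected
Step 4: +1 new -> 28 infected
Step 5: +0 new -> 28 infected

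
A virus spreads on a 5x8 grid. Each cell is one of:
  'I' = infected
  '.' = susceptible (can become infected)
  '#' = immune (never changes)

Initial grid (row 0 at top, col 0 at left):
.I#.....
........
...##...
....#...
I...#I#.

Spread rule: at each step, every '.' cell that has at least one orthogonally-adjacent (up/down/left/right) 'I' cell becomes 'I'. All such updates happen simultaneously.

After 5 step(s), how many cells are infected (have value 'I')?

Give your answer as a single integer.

Answer: 33

Derivation:
Step 0 (initial): 3 infected
Step 1: +5 new -> 8 infected
Step 2: +8 new -> 16 infected
Step 3: +7 new -> 23 infected
Step 4: +7 new -> 30 infected
Step 5: +3 new -> 33 infected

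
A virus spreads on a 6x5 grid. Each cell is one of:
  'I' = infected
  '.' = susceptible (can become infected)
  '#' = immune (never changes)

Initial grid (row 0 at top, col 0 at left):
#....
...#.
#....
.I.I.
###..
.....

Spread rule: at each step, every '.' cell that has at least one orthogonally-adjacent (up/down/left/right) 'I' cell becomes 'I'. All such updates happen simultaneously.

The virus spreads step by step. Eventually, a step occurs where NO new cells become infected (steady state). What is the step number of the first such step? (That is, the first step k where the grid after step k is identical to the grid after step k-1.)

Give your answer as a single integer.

Answer: 6

Derivation:
Step 0 (initial): 2 infected
Step 1: +6 new -> 8 infected
Step 2: +5 new -> 13 infected
Step 3: +6 new -> 19 infected
Step 4: +3 new -> 22 infected
Step 5: +2 new -> 24 infected
Step 6: +0 new -> 24 infected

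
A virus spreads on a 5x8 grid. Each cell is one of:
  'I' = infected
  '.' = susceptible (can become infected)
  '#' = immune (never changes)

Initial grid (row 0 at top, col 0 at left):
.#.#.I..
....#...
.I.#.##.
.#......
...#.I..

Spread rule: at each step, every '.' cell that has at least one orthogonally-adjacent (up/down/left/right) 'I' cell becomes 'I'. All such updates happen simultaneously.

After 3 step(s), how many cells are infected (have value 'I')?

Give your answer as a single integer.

Step 0 (initial): 3 infected
Step 1: +9 new -> 12 infected
Step 2: +9 new -> 21 infected
Step 3: +9 new -> 30 infected

Answer: 30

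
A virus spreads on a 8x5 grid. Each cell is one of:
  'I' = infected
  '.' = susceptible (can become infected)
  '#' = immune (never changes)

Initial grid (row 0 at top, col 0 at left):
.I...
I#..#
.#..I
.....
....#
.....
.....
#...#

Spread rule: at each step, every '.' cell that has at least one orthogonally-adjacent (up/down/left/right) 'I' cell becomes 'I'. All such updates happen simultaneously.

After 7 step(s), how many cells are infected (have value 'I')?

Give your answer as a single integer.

Answer: 34

Derivation:
Step 0 (initial): 3 infected
Step 1: +5 new -> 8 infected
Step 2: +6 new -> 14 infected
Step 3: +5 new -> 19 infected
Step 4: +4 new -> 23 infected
Step 5: +5 new -> 28 infected
Step 6: +4 new -> 32 infected
Step 7: +2 new -> 34 infected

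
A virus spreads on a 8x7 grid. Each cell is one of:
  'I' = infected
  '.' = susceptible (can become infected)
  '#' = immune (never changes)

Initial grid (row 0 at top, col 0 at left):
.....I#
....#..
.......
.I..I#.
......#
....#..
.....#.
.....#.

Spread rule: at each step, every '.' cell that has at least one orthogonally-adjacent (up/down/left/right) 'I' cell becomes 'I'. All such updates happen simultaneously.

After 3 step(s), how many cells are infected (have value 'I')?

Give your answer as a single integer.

Step 0 (initial): 3 infected
Step 1: +9 new -> 12 infected
Step 2: +12 new -> 24 infected
Step 3: +11 new -> 35 infected

Answer: 35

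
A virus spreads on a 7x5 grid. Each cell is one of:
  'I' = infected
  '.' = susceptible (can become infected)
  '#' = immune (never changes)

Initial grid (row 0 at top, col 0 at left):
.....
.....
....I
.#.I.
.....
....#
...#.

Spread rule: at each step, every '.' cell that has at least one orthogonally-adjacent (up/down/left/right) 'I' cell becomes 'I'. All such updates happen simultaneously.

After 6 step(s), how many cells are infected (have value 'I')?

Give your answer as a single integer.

Step 0 (initial): 2 infected
Step 1: +5 new -> 7 infected
Step 2: +6 new -> 13 infected
Step 3: +5 new -> 18 infected
Step 4: +6 new -> 24 infected
Step 5: +5 new -> 29 infected
Step 6: +2 new -> 31 infected

Answer: 31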